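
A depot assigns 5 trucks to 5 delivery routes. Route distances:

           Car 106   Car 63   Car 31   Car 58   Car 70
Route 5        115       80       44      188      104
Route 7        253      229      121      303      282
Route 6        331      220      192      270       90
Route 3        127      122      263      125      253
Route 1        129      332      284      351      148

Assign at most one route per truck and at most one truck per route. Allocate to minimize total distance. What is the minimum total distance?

Min total: 545 km

This is the linear assignment problem.
Optimal: Car 106→Route 1 (129 km), Car 63→Route 5 (80 km), Car 31→Route 7 (121 km), Car 58→Route 3 (125 km), Car 70→Route 6 (90 km) — total 129+80+121+125+90 = 545 km.
Min-entry greedy (repeatedly take the single cheapest remaining cell) gives 688 km, worse by 143.
Next-best assignment: Car 106→Route 1, Car 63→Route 7, Car 31→Route 5, Car 58→Route 3, Car 70→Route 6 = 617 km.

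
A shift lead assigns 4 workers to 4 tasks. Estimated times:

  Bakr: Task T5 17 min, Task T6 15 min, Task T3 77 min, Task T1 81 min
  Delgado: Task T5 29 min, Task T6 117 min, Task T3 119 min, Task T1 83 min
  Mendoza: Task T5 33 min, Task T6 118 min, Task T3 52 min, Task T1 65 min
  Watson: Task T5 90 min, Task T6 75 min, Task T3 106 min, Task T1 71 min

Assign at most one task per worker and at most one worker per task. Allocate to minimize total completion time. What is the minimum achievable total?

This is the linear assignment problem.
Optimal: Bakr→Task T6 (15 min), Delgado→Task T5 (29 min), Mendoza→Task T3 (52 min), Watson→Task T1 (71 min) — total 15+29+52+71 = 167 min.
Column-greedy (each task in turn goes to its cheapest remaining worker) gives 227 min, worse by 60.
Next-best assignment: Bakr→Task T6, Delgado→Task T5, Mendoza→Task T1, Watson→Task T3 = 215 min.
No other one-to-one assignment undercuts 167 min.

Minimum total: 167 min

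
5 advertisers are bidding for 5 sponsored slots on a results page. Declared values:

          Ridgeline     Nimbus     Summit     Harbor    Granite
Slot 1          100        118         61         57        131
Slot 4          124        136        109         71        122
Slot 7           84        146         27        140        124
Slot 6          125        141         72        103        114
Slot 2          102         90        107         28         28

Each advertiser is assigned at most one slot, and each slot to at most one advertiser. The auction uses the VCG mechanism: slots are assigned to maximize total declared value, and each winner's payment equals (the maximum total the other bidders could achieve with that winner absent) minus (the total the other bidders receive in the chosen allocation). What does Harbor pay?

Harbor pays $8.

Efficient allocation: Ridgeline→Slot 4 ($124), Nimbus→Slot 6 ($141), Summit→Slot 2 ($107), Harbor→Slot 7 ($140), Granite→Slot 1 ($131); total welfare W = $643.
Harbor receives Slot 7 at value $140, so the others get W − 140 = $503.
Without Harbor: best allocation of the remaining 4 bidders over all 5 slots is Ridgeline→Slot 6 ($125), Nimbus→Slot 7 ($146), Summit→Slot 4 ($109), Granite→Slot 1 ($131), total $511.
VCG payment = (others' best without Harbor) − (others' welfare with Harbor) = 511 − 503 = $8.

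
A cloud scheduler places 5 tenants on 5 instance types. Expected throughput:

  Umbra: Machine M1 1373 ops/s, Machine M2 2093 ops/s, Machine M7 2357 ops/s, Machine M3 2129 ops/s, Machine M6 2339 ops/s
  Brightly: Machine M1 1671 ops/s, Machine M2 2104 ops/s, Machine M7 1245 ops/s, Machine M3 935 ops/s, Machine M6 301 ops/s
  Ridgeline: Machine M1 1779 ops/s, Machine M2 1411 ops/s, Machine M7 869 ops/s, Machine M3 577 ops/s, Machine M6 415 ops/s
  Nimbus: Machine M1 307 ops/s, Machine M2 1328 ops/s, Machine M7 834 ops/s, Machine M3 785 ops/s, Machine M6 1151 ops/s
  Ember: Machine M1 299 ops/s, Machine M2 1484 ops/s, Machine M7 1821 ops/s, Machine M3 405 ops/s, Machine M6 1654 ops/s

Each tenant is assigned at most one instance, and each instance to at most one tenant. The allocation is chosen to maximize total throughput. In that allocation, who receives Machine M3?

Optimal: Umbra→Machine M3 (2129 ops/s), Brightly→Machine M2 (2104 ops/s), Ridgeline→Machine M1 (1779 ops/s), Nimbus→Machine M6 (1151 ops/s), Ember→Machine M7 (1821 ops/s) — total 2129+2104+1779+1151+1821 = 8984 ops/s.
Row-greedy (each tenant in turn takes its best remaining instance) gives 7796 ops/s, worse by 1188.
Umbra's own top instance is Machine M7 (2357 ops/s), but forcing Umbra→Machine M7 and reassigning the rest optimally gives only 8679 ops/s — worse by 305.

Umbra receives Machine M3.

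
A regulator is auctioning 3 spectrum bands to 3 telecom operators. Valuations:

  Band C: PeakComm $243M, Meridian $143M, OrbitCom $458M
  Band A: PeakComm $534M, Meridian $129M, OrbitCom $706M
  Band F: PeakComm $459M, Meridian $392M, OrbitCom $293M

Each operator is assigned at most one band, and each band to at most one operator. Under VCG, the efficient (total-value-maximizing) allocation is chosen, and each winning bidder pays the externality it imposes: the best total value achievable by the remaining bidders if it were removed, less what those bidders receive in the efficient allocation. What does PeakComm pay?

PeakComm pays $248M.

Efficient allocation: PeakComm→Band A ($534M), Meridian→Band F ($392M), OrbitCom→Band C ($458M); total welfare W = $1384M.
PeakComm receives Band A at value $534M, so the others get W − 534 = $850M.
Without PeakComm: best allocation of the remaining 2 bidders over all 3 bands is Meridian→Band F ($392M), OrbitCom→Band A ($706M), total $1098M.
VCG payment = (others' best without PeakComm) − (others' welfare with PeakComm) = 1098 − 850 = $248M.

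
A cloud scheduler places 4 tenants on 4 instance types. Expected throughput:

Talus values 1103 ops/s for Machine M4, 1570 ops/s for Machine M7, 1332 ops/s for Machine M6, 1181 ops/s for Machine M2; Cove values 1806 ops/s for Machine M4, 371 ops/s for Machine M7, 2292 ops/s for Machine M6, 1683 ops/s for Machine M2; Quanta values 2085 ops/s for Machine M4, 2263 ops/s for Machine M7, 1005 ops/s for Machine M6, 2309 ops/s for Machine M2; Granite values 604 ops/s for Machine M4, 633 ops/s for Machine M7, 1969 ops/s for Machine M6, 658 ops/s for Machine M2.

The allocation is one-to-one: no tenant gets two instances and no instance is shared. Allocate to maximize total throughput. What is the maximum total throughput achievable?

Maximum total: 7654 ops/s

Optimal: Talus→Machine M7 (1570 ops/s), Cove→Machine M4 (1806 ops/s), Quanta→Machine M2 (2309 ops/s), Granite→Machine M6 (1969 ops/s) — total 1570+1806+2309+1969 = 7654 ops/s.
Max-entry greedy (repeatedly take the single best remaining cell) gives 6775 ops/s, worse by 879.
No other one-to-one assignment exceeds 7654 ops/s.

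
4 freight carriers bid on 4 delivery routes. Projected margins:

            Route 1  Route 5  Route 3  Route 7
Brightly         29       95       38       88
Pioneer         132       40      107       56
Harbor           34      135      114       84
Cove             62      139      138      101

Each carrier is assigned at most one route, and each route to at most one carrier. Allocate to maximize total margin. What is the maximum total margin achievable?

Max total: $493k

Optimal: Brightly→Route 7 ($88k), Pioneer→Route 1 ($132k), Harbor→Route 5 ($135k), Cove→Route 3 ($138k) — total 88+132+135+138 = $493k.
Row-greedy (each carrier in turn takes its best remaining route) gives $442k, worse by 51.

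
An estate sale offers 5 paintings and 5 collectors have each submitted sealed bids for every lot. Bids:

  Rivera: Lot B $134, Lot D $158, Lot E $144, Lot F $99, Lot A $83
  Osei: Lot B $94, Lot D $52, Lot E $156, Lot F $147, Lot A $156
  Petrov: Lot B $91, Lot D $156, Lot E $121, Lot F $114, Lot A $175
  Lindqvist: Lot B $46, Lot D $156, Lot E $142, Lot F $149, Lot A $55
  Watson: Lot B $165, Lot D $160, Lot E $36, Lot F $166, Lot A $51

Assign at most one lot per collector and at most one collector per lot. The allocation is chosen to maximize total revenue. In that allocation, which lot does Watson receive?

Watson receives Lot B.

Optimal: Rivera→Lot D ($158), Osei→Lot E ($156), Petrov→Lot A ($175), Lindqvist→Lot F ($149), Watson→Lot B ($165) — total 158+156+175+149+165 = $803.
Max-entry greedy (repeatedly take the single best remaining cell) gives $701, worse by 102.
Next-best assignment: Rivera→Lot B, Osei→Lot E, Petrov→Lot A, Lindqvist→Lot D, Watson→Lot F = $787.
Watson's own top lot is Lot F ($166), but forcing Watson→Lot F and reassigning the rest optimally gives only $787 — worse by 16.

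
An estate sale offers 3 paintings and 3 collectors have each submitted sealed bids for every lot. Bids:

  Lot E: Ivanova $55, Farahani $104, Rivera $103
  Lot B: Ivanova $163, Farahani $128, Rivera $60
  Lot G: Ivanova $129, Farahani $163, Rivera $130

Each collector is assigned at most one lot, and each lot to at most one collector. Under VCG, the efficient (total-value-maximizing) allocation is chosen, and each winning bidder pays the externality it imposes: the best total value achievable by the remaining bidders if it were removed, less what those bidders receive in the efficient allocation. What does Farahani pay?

Efficient allocation: Ivanova→Lot B ($163), Farahani→Lot G ($163), Rivera→Lot E ($103); total welfare W = $429.
Farahani receives Lot G at value $163, so the others get W − 163 = $266.
Without Farahani: best allocation of the remaining 2 bidders over all 3 lots is Ivanova→Lot B ($163), Rivera→Lot G ($130), total $293.
VCG payment = (others' best without Farahani) − (others' welfare with Farahani) = 293 − 266 = $27.

Farahani pays $27.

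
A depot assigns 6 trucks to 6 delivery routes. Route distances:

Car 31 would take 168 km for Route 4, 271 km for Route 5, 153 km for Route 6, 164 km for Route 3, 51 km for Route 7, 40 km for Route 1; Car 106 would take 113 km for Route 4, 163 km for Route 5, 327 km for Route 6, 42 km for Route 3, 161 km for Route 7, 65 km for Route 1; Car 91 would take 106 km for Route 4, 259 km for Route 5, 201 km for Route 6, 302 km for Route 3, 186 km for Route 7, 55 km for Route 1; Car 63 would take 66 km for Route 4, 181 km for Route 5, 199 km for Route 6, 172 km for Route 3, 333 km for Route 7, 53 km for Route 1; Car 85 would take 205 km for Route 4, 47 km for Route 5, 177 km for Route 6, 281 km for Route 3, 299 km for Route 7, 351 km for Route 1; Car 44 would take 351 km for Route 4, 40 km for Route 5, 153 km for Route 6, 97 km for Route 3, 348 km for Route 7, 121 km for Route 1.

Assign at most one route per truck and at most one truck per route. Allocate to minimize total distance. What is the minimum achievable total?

This is the linear assignment problem.
Optimal: Car 31→Route 7 (51 km), Car 106→Route 3 (42 km), Car 91→Route 1 (55 km), Car 63→Route 4 (66 km), Car 85→Route 5 (47 km), Car 44→Route 6 (153 km) — total 51+42+55+66+47+153 = 414 km.
Column-greedy (each route in turn goes to its cheapest remaining truck) gives 838 km, worse by 424.
Swapping Car 91↔Car 44 (Car 91→Route 6 201 km, Car 44→Route 1 121 km) adds 114.

Min total: 414 km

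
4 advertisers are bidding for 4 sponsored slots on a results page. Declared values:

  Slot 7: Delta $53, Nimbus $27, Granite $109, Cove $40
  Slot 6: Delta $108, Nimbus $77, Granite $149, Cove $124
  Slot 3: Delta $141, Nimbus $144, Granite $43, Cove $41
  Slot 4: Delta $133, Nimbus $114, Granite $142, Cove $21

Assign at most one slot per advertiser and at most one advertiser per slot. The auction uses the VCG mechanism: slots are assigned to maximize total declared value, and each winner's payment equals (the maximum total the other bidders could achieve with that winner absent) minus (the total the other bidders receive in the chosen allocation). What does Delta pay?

Efficient allocation: Delta→Slot 4 ($133), Nimbus→Slot 3 ($144), Granite→Slot 7 ($109), Cove→Slot 6 ($124); total welfare W = $510.
Delta receives Slot 4 at value $133, so the others get W − 133 = $377.
Without Delta: best allocation of the remaining 3 bidders over all 4 slots is Nimbus→Slot 3 ($144), Granite→Slot 4 ($142), Cove→Slot 6 ($124), total $410.
VCG payment = (others' best without Delta) − (others' welfare with Delta) = 410 − 377 = $33.

Delta pays $33.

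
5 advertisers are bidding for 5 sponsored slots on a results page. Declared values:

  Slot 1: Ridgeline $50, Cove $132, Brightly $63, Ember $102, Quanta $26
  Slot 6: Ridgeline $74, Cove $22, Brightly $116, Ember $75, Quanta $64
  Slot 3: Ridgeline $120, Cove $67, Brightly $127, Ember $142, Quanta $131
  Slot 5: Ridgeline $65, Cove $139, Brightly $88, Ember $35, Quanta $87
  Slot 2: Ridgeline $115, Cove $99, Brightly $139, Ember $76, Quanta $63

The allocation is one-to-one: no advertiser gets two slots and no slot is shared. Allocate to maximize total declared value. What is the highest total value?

Max total: $603

Optimal: Ridgeline→Slot 2 ($115), Cove→Slot 5 ($139), Brightly→Slot 6 ($116), Ember→Slot 1 ($102), Quanta→Slot 3 ($131) — total 115+139+116+102+131 = $603.
Column-greedy (each slot in turn goes to its best remaining advertiser) gives $592, worse by 11.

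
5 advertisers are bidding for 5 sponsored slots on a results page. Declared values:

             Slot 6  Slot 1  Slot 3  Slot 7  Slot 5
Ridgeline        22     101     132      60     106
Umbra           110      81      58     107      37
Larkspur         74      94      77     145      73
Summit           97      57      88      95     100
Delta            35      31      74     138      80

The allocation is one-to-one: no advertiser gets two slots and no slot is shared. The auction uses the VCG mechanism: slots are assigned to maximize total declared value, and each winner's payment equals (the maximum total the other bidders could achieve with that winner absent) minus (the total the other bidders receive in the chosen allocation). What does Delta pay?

Efficient allocation: Ridgeline→Slot 3 ($132), Umbra→Slot 6 ($110), Larkspur→Slot 1 ($94), Summit→Slot 5 ($100), Delta→Slot 7 ($138); total welfare W = $574.
Delta receives Slot 7 at value $138, so the others get W − 138 = $436.
Without Delta: best allocation of the remaining 4 bidders over all 5 slots is Ridgeline→Slot 3 ($132), Umbra→Slot 6 ($110), Larkspur→Slot 7 ($145), Summit→Slot 5 ($100), total $487.
VCG payment = (others' best without Delta) − (others' welfare with Delta) = 487 − 436 = $51.

Delta pays $51.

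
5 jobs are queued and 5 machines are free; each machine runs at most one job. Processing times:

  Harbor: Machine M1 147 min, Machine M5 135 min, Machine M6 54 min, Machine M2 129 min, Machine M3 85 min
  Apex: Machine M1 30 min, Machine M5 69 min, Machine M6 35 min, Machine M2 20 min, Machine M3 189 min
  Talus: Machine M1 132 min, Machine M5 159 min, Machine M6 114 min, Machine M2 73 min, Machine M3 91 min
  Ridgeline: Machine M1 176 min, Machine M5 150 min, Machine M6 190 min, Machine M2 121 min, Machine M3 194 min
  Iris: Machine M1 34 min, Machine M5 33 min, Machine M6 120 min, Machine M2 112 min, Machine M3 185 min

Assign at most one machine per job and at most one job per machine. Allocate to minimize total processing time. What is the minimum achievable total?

Optimal: Harbor→Machine M6 (54 min), Apex→Machine M1 (30 min), Talus→Machine M3 (91 min), Ridgeline→Machine M2 (121 min), Iris→Machine M5 (33 min) — total 54+30+91+121+33 = 329 min.
Min-entry greedy (repeatedly take the single cheapest remaining cell) gives 374 min, worse by 45.
Swapping Iris↔Ridgeline (Iris→Machine M2 112 min, Ridgeline→Machine M5 150 min) adds 108.
No other one-to-one assignment undercuts 329 min.

Min total: 329 min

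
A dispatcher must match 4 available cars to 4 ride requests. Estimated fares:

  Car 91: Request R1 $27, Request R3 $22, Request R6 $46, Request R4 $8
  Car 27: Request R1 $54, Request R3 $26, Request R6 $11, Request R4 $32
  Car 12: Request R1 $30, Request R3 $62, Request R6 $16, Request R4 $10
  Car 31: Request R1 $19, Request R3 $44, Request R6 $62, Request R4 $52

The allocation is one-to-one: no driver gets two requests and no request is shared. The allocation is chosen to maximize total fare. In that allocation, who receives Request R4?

Optimal: Car 91→Request R6 ($46), Car 27→Request R1 ($54), Car 12→Request R3 ($62), Car 31→Request R4 ($52) — total 46+54+62+52 = $214.
Column-greedy (each request in turn goes to its best remaining driver) gives $186, worse by 28.
Every other assignment is strictly worse.
Car 31's own top request is Request R6 ($62), but forcing Car 31→Request R6 and reassigning the rest optimally gives only $186 — worse by 28.

Car 31 receives Request R4.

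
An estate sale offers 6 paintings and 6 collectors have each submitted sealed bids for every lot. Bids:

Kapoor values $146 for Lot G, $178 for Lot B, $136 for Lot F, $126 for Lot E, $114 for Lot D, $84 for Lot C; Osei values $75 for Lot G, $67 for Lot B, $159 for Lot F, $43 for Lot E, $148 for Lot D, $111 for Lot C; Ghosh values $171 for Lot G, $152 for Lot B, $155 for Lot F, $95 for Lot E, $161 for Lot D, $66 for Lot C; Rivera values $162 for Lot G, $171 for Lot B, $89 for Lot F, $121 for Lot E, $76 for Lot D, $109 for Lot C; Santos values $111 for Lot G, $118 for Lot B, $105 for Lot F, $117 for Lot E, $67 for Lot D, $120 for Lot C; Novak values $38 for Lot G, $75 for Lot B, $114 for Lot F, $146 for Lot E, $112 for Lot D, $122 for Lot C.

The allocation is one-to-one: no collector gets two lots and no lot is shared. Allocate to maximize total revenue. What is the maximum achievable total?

Max total: $926

Optimal: Kapoor→Lot B ($178), Osei→Lot F ($159), Ghosh→Lot D ($161), Rivera→Lot G ($162), Santos→Lot C ($120), Novak→Lot E ($146) — total 178+159+161+162+120+146 = $926.
Max-entry greedy (repeatedly take the single best remaining cell) gives $850, worse by 76.
Swapping Santos↔Novak (Santos→Lot E $117, Novak→Lot C $122) loses 27.
Checked against all permutations: $926 is optimal.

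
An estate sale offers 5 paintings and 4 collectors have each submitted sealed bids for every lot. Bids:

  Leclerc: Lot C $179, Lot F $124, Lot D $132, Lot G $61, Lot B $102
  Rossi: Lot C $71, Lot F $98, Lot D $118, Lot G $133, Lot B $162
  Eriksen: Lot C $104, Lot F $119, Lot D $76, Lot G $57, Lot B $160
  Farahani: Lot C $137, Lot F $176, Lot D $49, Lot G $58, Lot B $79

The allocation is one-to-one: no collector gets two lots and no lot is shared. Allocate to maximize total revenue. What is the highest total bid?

Treat this as an assignment problem: match each collector to one lot.
Optimal: Leclerc→Lot C ($179), Rossi→Lot G ($133), Eriksen→Lot B ($160), Farahani→Lot F ($176) — total 179+133+160+176 = $648.
Column-greedy (each lot in turn goes to its best remaining collector) gives $530, worse by 118.
Swapping Rossi↔Eriksen (Rossi→Lot B $162, Eriksen→Lot G $57) loses 74.
No other one-to-one assignment exceeds $648.

Max total: $648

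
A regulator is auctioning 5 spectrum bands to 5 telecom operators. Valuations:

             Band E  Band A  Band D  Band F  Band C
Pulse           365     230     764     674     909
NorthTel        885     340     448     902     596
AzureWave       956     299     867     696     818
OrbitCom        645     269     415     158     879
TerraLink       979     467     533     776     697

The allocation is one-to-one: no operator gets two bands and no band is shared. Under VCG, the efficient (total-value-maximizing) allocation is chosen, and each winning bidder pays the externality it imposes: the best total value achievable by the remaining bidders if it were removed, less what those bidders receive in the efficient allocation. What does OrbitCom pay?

OrbitCom pays $568M.

Efficient allocation: Pulse→Band D ($764M), NorthTel→Band F ($902M), AzureWave→Band E ($956M), OrbitCom→Band C ($879M), TerraLink→Band A ($467M); total welfare W = $3968M.
OrbitCom receives Band C at value $879M, so the others get W − 879 = $3089M.
Without OrbitCom: best allocation of the remaining 4 bidders over all 5 bands is Pulse→Band C ($909M), NorthTel→Band F ($902M), AzureWave→Band D ($867M), TerraLink→Band E ($979M), total $3657M.
VCG payment = (others' best without OrbitCom) − (others' welfare with OrbitCom) = 3657 − 3089 = $568M.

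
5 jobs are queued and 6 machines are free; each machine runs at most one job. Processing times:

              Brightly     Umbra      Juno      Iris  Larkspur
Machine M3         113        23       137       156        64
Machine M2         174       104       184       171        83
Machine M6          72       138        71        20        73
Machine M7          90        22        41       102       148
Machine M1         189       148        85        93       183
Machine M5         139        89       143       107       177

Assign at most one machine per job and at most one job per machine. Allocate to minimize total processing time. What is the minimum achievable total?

Optimal: Brightly→Machine M7 (90 min), Umbra→Machine M3 (23 min), Juno→Machine M1 (85 min), Iris→Machine M6 (20 min), Larkspur→Machine M2 (83 min) — total 90+23+85+20+83 = 301 min.
Column-greedy (each machine in turn goes to its cheapest remaining job) gives 356 min, worse by 55.
Swapping Larkspur↔Brightly (Larkspur→Machine M7 148 min, Brightly→Machine M2 174 min) adds 149.
Every other assignment is strictly worse.

Minimum total: 301 min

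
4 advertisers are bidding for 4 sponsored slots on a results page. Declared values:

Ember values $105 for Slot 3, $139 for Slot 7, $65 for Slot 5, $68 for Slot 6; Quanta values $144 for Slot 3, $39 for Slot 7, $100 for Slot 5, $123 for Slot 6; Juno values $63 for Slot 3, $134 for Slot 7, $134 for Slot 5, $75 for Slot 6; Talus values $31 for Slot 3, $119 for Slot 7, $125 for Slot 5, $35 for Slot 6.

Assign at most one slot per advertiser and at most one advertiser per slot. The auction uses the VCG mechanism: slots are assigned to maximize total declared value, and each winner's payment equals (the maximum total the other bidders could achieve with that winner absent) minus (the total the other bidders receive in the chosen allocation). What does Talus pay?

Talus pays $55.

Efficient allocation: Ember→Slot 3 ($105), Quanta→Slot 6 ($123), Juno→Slot 7 ($134), Talus→Slot 5 ($125); total welfare W = $487.
Talus receives Slot 5 at value $125, so the others get W − 125 = $362.
Without Talus: best allocation of the remaining 3 bidders over all 4 slots is Ember→Slot 7 ($139), Quanta→Slot 3 ($144), Juno→Slot 5 ($134), total $417.
VCG payment = (others' best without Talus) − (others' welfare with Talus) = 417 − 362 = $55.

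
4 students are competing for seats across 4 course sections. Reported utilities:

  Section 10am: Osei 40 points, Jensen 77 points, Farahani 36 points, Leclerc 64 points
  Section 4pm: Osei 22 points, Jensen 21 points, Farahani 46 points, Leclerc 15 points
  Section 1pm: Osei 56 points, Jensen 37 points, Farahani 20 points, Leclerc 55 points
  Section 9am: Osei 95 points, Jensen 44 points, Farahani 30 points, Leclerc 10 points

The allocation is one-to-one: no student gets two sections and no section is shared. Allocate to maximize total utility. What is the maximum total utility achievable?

Maximum total: 273 points

Optimal: Osei→Section 9am (95 points), Jensen→Section 10am (77 points), Farahani→Section 4pm (46 points), Leclerc→Section 1pm (55 points) — total 95+77+46+55 = 273 points.
Column-greedy (each section in turn goes to its best remaining student) gives 189 points, worse by 84.
No other one-to-one assignment exceeds 273 points.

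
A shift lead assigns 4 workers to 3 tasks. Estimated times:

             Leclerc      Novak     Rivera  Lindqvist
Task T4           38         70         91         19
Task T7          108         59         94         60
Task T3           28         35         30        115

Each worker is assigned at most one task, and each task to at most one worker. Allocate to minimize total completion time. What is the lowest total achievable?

Optimal: Lindqvist→Task T4 (19 min), Novak→Task T7 (59 min), Leclerc→Task T3 (28 min) — total 19+59+28 = 106 min.
Row-greedy (each worker in turn takes its cheapest remaining task) gives 178 min, worse by 72.
Next-best assignment: Lindqvist→Task T4, Novak→Task T7, Rivera→Task T3 = 108 min.
Checked against all permutations: 106 min is optimal.

Minimum total: 106 min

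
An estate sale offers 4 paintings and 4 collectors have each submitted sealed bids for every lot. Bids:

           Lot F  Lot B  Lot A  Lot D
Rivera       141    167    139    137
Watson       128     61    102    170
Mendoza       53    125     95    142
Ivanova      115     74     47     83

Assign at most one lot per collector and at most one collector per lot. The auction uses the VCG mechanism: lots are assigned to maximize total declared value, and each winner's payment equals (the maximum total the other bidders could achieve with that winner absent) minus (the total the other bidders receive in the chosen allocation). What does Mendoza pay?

Efficient allocation: Rivera→Lot A ($139), Watson→Lot D ($170), Mendoza→Lot B ($125), Ivanova→Lot F ($115); total welfare W = $549.
Mendoza receives Lot B at value $125, so the others get W − 125 = $424.
Without Mendoza: best allocation of the remaining 3 bidders over all 4 lots is Rivera→Lot B ($167), Watson→Lot D ($170), Ivanova→Lot F ($115), total $452.
VCG payment = (others' best without Mendoza) − (others' welfare with Mendoza) = 452 − 424 = $28.

Mendoza pays $28.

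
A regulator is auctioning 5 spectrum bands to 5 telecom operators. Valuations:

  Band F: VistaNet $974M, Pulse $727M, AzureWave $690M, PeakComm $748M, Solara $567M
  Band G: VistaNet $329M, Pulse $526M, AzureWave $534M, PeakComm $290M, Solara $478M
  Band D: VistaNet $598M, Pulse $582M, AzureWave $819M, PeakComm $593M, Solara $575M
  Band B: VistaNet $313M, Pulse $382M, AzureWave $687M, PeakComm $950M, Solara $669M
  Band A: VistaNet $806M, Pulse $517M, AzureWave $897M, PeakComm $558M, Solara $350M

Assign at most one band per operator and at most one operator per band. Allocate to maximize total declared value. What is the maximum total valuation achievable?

Maximum total: $3922M

Treat this as an assignment problem: match each operator to one band.
Optimal: VistaNet→Band F ($974M), Pulse→Band G ($526M), AzureWave→Band A ($897M), PeakComm→Band B ($950M), Solara→Band D ($575M) — total 974+526+897+950+575 = $3922M.
No other one-to-one assignment exceeds $3922M.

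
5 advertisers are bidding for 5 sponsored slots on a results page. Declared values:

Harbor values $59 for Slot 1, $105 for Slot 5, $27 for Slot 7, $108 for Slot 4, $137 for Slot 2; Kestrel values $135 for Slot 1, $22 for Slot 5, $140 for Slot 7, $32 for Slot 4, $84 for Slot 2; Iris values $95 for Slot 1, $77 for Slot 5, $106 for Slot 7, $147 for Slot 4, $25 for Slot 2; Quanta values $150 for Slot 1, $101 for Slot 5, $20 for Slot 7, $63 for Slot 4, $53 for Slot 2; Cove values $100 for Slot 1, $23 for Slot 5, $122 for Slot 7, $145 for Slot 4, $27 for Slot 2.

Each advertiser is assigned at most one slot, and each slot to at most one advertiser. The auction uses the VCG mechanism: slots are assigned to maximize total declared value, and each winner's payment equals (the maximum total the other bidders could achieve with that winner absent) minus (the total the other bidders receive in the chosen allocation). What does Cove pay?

Efficient allocation: Harbor→Slot 2 ($137), Kestrel→Slot 7 ($140), Iris→Slot 5 ($77), Quanta→Slot 1 ($150), Cove→Slot 4 ($145); total welfare W = $649.
Cove receives Slot 4 at value $145, so the others get W − 145 = $504.
Without Cove: best allocation of the remaining 4 bidders over all 5 slots is Harbor→Slot 2 ($137), Kestrel→Slot 7 ($140), Iris→Slot 4 ($147), Quanta→Slot 1 ($150), total $574.
VCG payment = (others' best without Cove) − (others' welfare with Cove) = 574 − 504 = $70.

Cove pays $70.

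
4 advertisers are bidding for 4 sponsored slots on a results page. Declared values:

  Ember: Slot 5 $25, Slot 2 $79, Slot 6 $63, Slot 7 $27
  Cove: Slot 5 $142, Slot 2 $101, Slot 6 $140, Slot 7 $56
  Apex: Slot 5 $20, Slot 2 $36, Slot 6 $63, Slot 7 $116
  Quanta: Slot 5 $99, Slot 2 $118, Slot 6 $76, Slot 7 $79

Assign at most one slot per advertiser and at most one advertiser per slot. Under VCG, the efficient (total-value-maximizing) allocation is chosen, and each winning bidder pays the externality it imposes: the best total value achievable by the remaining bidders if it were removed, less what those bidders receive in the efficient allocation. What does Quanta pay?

Quanta pays $16.

Efficient allocation: Ember→Slot 6 ($63), Cove→Slot 5 ($142), Apex→Slot 7 ($116), Quanta→Slot 2 ($118); total welfare W = $439.
Quanta receives Slot 2 at value $118, so the others get W − 118 = $321.
Without Quanta: best allocation of the remaining 3 bidders over all 4 slots is Ember→Slot 2 ($79), Cove→Slot 5 ($142), Apex→Slot 7 ($116), total $337.
VCG payment = (others' best without Quanta) − (others' welfare with Quanta) = 337 − 321 = $16.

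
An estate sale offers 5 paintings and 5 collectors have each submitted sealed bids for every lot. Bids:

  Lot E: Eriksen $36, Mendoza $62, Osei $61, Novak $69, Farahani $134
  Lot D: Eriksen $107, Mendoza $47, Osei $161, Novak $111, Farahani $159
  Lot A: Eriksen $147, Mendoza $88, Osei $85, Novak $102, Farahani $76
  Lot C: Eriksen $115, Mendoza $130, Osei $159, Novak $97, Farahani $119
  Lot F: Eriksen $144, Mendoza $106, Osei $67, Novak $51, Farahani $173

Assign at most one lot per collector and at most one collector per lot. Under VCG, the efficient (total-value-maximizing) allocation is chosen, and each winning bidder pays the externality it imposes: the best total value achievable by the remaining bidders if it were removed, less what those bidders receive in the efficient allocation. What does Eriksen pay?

Efficient allocation: Eriksen→Lot A ($147), Mendoza→Lot C ($130), Osei→Lot D ($161), Novak→Lot E ($69), Farahani→Lot F ($173); total welfare W = $680.
Eriksen receives Lot A at value $147, so the others get W − 147 = $533.
Without Eriksen: best allocation of the remaining 4 bidders over all 5 lots is Mendoza→Lot C ($130), Osei→Lot D ($161), Novak→Lot A ($102), Farahani→Lot F ($173), total $566.
VCG payment = (others' best without Eriksen) − (others' welfare with Eriksen) = 566 − 533 = $33.

Eriksen pays $33.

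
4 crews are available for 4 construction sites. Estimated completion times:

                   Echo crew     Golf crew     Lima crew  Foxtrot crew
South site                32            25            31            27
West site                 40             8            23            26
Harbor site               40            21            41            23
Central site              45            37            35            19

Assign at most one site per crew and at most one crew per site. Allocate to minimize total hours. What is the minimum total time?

Optimal: Echo crew→South site (32 hours), Golf crew→Harbor site (21 hours), Lima crew→West site (23 hours), Foxtrot crew→Central site (19 hours) — total 32+21+23+19 = 95 hours.
Row-greedy (each crew in turn takes its cheapest remaining site) gives 98 hours, worse by 3.
Next-best assignment: Echo crew→South site, Golf crew→West site, Lima crew→Central site, Foxtrot crew→Harbor site = 98 hours.

Min total: 95 hours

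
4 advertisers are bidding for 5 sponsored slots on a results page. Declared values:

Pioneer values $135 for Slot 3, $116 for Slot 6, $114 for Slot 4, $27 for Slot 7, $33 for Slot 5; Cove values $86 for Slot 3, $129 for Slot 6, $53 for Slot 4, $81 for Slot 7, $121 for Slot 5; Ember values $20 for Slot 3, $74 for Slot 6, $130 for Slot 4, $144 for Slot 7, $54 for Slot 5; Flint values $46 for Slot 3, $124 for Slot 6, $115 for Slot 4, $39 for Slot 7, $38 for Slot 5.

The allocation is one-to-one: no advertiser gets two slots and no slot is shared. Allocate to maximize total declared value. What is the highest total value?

This is a one-to-one assignment (maximum-weight bipartite matching).
Optimal: Pioneer→Slot 3 ($135), Cove→Slot 5 ($121), Ember→Slot 7 ($144), Flint→Slot 6 ($124) — total 135+121+144+124 = $524.
Swapping Ember↔Pioneer (Ember→Slot 3 $20, Pioneer→Slot 7 $27) loses 232.

Max total: $524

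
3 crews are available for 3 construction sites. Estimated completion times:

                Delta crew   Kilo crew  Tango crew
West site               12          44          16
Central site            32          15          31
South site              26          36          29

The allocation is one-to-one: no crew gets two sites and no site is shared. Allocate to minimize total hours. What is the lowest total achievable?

Minimum total: 56 hours

Optimal: Delta crew→West site (12 hours), Kilo crew→Central site (15 hours), Tango crew→South site (29 hours) — total 12+15+29 = 56 hours.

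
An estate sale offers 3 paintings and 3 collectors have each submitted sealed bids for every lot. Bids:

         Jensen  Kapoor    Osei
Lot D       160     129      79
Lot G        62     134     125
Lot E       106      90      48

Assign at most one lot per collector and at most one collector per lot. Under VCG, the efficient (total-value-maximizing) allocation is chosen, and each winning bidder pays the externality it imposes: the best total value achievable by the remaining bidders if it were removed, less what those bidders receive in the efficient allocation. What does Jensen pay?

Jensen pays $39.

Efficient allocation: Jensen→Lot D ($160), Kapoor→Lot E ($90), Osei→Lot G ($125); total welfare W = $375.
Jensen receives Lot D at value $160, so the others get W − 160 = $215.
Without Jensen: best allocation of the remaining 2 bidders over all 3 lots is Kapoor→Lot D ($129), Osei→Lot G ($125), total $254.
VCG payment = (others' best without Jensen) − (others' welfare with Jensen) = 254 − 215 = $39.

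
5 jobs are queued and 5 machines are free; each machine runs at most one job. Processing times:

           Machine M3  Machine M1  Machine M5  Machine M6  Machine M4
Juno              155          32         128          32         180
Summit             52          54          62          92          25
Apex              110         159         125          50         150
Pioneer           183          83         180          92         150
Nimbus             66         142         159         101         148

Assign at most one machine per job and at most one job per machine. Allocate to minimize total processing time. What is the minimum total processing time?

This is the linear assignment problem.
Optimal: Juno→Machine M6 (32 min), Summit→Machine M4 (25 min), Apex→Machine M5 (125 min), Pioneer→Machine M1 (83 min), Nimbus→Machine M3 (66 min) — total 32+25+125+83+66 = 331 min.
Min-entry greedy (repeatedly take the single cheapest remaining cell) gives 353 min, worse by 22.
Next-best assignment: Juno→Machine M1, Summit→Machine M4, Apex→Machine M5, Pioneer→Machine M6, Nimbus→Machine M3 = 340 min.
Checked against all permutations: 331 min is optimal.

Minimum total: 331 min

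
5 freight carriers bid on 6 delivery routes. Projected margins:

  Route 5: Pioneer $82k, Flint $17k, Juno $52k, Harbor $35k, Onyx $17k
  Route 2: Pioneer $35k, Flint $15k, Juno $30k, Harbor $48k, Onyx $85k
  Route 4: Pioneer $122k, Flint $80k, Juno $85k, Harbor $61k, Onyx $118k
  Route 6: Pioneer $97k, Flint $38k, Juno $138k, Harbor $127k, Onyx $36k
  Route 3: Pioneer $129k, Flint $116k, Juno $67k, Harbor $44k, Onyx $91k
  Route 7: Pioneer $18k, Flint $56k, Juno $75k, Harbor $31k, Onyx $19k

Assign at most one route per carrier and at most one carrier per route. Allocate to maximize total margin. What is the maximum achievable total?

Max total: $525k

Optimal: Pioneer→Route 4 ($122k), Flint→Route 3 ($116k), Juno→Route 7 ($75k), Harbor→Route 6 ($127k), Onyx→Route 2 ($85k) — total 122+116+75+127+85 = $525k.
Max-entry greedy (repeatedly take the single best remaining cell) gives $489k, worse by 36.
Swapping Pioneer↔Juno (Pioneer→Route 7 $18k, Juno→Route 4 $85k) loses 94.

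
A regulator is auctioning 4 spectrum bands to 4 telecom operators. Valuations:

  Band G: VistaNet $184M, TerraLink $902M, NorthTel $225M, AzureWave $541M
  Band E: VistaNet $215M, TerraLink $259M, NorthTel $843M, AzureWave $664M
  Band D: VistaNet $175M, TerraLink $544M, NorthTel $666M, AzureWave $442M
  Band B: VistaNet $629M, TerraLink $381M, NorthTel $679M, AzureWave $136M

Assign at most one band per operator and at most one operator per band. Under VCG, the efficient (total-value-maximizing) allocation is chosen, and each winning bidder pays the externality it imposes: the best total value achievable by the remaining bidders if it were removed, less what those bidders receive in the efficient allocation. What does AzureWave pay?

Efficient allocation: VistaNet→Band B ($629M), TerraLink→Band G ($902M), NorthTel→Band D ($666M), AzureWave→Band E ($664M); total welfare W = $2861M.
AzureWave receives Band E at value $664M, so the others get W − 664 = $2197M.
Without AzureWave: best allocation of the remaining 3 bidders over all 4 bands is VistaNet→Band B ($629M), TerraLink→Band G ($902M), NorthTel→Band E ($843M), total $2374M.
VCG payment = (others' best without AzureWave) − (others' welfare with AzureWave) = 2374 − 2197 = $177M.

AzureWave pays $177M.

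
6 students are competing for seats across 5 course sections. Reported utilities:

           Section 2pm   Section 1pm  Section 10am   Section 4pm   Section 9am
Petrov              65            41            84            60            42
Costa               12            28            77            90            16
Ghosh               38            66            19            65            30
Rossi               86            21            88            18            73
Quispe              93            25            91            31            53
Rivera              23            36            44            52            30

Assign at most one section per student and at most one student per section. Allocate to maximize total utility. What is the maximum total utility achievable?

This is the linear assignment problem.
Optimal: Quispe→Section 2pm (93 points), Ghosh→Section 1pm (66 points), Petrov→Section 10am (84 points), Costa→Section 4pm (90 points), Rossi→Section 9am (73 points) — total 93+66+84+90+73 = 406 points.
Swapping Costa↔Ghosh (Costa→Section 1pm 28 points, Ghosh→Section 4pm 65 points) loses 63.

Maximum total: 406 points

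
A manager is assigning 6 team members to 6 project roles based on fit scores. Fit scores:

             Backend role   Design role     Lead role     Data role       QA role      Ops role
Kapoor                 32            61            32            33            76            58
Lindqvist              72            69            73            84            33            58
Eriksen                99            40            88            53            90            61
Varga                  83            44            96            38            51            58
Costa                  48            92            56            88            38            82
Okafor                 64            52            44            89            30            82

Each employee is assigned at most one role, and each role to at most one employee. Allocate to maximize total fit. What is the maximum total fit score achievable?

This is the linear assignment problem.
Optimal: Kapoor→QA role (76 pts), Lindqvist→Data role (84 pts), Eriksen→Backend role (99 pts), Varga→Lead role (96 pts), Costa→Design role (92 pts), Okafor→Ops role (82 pts) — total 76+84+99+96+92+82 = 529 pts.
Max-entry greedy (repeatedly take the single best remaining cell) gives 510 pts, worse by 19.

Max total: 529 pts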